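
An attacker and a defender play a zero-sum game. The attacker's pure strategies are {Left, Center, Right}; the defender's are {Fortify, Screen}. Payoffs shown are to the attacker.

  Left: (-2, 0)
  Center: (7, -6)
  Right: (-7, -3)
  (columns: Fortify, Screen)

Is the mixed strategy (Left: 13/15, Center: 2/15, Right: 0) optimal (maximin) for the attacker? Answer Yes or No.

Against Fortify this mix gives (13/15)·(-2) + (2/15)·7 = -4/5.
Against Screen this mix gives (13/15)·0 + (2/15)·(-6) = -4/5.
All of the defender's active replies (Fortify, Screen) yield -4/5, and no column does worse for the attacker. The mix makes the defender indifferent and guarantees -4/5, so it is optimal.

Yes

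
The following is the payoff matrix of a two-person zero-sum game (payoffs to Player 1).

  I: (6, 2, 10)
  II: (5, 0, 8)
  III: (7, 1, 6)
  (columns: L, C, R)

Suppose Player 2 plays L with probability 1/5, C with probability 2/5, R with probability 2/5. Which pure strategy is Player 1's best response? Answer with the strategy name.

Expected payoff of I: (1/5)·6 + (2/5)·2 + (2/5)·10 = 6.
Expected payoff of II: (1/5)·5 + (2/5)·0 + (2/5)·8 = 21/5.
Expected payoff of III: (1/5)·7 + (2/5)·1 + (2/5)·6 = 21/5.
The largest is 6, so Player 1's best response is I.

I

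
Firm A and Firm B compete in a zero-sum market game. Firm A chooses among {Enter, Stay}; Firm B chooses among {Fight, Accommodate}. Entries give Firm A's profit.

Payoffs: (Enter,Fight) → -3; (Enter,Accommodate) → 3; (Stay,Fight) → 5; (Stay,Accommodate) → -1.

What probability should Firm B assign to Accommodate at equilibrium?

Row minima: Enter → -3, Stay → -1; maximin = -1.
Column maxima: Fight → 5, Accommodate → 3; minimax = 3.
-1 ≠ 3, so there is no saddle point; optimal play is mixed.
Let Firm A play Enter with probability p. Expected payoff against Fight: (-3)p + 5(1−p) = −8p + 5; against Accommodate: 3p + (-1)(1−p) = 4p − 1.
Setting these equal: −8p + 5 = 4p − 1 ⇒ −12p = -6 ⇒ p = 1/2, and the value is (-8)·(1/2) + 5 = 1.
For Firm B: with q = P(Fight), equating Enter's and Stay's payoffs gives −6q + 3 = 6q − 1 ⇒ q = 1/3.

2/3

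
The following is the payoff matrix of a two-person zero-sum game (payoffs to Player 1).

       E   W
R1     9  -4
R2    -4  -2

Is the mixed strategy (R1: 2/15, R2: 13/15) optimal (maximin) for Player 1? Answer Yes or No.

Against E this mix gives (2/15)·9 + (13/15)·(-4) = -34/15.
Against W this mix gives (2/15)·(-4) + (13/15)·(-2) = -34/15.
All of Player 2's active replies (E, W) yield -34/15, and no column does worse for Player 1. The mix makes Player 2 indifferent and guarantees -34/15, so it is optimal.

Yes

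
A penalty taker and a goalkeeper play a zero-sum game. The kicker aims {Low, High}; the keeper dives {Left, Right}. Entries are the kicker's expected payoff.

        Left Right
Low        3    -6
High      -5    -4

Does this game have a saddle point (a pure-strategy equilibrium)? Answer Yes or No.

No

Row minima: Low → -6, High → -5; maximin = -5.
Column maxima: Left → 3, Right → -4; minimax = -4.
-5 ≠ -4, so no pure-strategy equilibrium exists.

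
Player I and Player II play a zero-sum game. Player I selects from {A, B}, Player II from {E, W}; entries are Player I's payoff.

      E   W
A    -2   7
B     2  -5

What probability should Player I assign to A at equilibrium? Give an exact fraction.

7/16

Row minima: A → -2, B → -5; maximin = -2.
Column maxima: E → 2, W → 7; minimax = 2.
-2 ≠ 2, so there is no saddle point; optimal play is mixed.
Let Player I play A with probability p. Expected payoff against E: (-2)p + 2(1−p) = −4p + 2; against W: 7p + (-5)(1−p) = 12p − 5.
Setting these equal: −4p + 2 = 12p − 5 ⇒ −16p = -7 ⇒ p = 7/16, and the value is (-4)·(7/16) + 2 = 1/4.
For Player II: with q = P(E), equating A's and B's payoffs gives −9q + 7 = 7q − 5 ⇒ q = 3/4.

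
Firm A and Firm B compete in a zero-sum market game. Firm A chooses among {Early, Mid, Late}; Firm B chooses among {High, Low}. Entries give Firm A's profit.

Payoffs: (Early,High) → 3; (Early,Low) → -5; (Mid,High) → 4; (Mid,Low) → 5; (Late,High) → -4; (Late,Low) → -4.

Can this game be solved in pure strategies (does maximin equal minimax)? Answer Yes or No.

Row minima: Early → -5, Mid → 4, Late → -4; maximin = 4.
Column maxima: High → 4, Low → 5; minimax = 4.
maximin = minimax = 4, so a saddle point exists.

Yes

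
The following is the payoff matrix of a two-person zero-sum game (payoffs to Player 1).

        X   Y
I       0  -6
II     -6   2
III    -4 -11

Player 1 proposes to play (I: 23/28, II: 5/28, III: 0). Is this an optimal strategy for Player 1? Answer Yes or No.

No

Against X this mix gives (23/28)·0 + (5/28)·(-6) = -15/14.
Against Y this mix gives (23/28)·(-6) + (5/28)·2 = -32/7.
Player 2 will play Y, holding Player 1 to -32/7. Shifting weight toward the row that does better against Y would raise this floor (the equalizing mix achieves -18/7 against both Y and X), so the proposed strategy is not optimal.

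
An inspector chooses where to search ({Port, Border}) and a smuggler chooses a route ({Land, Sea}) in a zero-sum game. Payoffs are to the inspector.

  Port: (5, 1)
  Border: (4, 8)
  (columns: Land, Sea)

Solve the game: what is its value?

9/2

Row minima: Port → 1, Border → 4; maximin = 4.
Column maxima: Land → 5, Sea → 8; minimax = 5.
4 ≠ 5, so there is no saddle point; optimal play is mixed.
Let the inspector play Port with probability p. Expected payoff against Land: 5p + 4(1−p) = p + 4; against Sea: 1p + 8(1−p) = −7p + 8.
Setting these equal: p + 4 = −7p + 8 ⇒ 8p = 4 ⇒ p = 1/2, and the value is (1)·(1/2) + 4 = 9/2.
For the smuggler: with q = P(Land), equating Port's and Border's payoffs gives 4q + 1 = −4q + 8 ⇒ q = 7/8.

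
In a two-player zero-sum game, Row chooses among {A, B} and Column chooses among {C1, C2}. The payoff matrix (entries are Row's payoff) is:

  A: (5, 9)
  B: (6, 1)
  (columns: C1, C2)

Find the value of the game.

Row minima: A → 5, B → 1; maximin = 5.
Column maxima: C1 → 6, C2 → 9; minimax = 6.
5 ≠ 6, so there is no saddle point; optimal play is mixed.
Let Row play A with probability p. Expected payoff against C1: 5p + 6(1−p) = −p + 6; against C2: 9p + 1(1−p) = 8p + 1.
Setting these equal: −p + 6 = 8p + 1 ⇒ −9p = -5 ⇒ p = 5/9, and the value is (-1)·(5/9) + 6 = 49/9.
For Column: with q = P(C1), equating A's and B's payoffs gives −4q + 9 = 5q + 1 ⇒ q = 8/9.

49/9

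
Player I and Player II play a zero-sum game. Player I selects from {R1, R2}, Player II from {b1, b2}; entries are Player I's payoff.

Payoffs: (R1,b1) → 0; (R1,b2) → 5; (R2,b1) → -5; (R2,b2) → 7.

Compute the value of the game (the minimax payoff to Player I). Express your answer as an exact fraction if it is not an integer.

0

Row minima: R1 → 0, R2 → -5; maximin = 0.
Column maxima: b1 → 0, b2 → 7; minimax = 0.
Since maximin = minimax = 0, there is a saddle point and the value is 0.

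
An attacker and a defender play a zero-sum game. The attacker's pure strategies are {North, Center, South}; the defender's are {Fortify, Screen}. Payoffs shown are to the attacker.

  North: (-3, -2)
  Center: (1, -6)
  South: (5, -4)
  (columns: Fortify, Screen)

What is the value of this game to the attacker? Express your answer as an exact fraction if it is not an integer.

Row minima: North → -3, Center → -6, South → -4; maximin = -3.
Column maxima: Fortify → 5, Screen → -2; minimax = -2.
-3 ≠ -2, so there is no saddle point; optimal play is mixed.
Center is strictly dominated by South, so the attacker never plays it.
On the remaining 2×2 (North, South vs Fortify, Screen):
Let the attacker play North with probability p. Expected payoff against Fortify: (-3)p + 5(1−p) = −8p + 5; against Screen: (-2)p + (-4)(1−p) = 2p − 4.
Setting these equal: −8p + 5 = 2p − 4 ⇒ −10p = -9 ⇒ p = 9/10, and the value is (-8)·(9/10) + 5 = -11/5.
For the defender: with q = P(Fortify), equating North's and South's payoffs gives −q − 2 = 9q − 4 ⇒ q = 1/5.

-11/5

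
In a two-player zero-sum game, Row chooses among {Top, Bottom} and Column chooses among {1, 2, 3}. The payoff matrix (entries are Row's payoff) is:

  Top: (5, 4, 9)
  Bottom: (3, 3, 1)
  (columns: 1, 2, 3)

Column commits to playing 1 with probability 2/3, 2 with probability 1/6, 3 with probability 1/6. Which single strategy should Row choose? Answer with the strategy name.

Top

Expected payoff of Top: (2/3)·5 + (1/6)·4 + (1/6)·9 = 11/2.
Expected payoff of Bottom: (2/3)·3 + (1/6)·3 + (1/6)·1 = 8/3.
The largest is 11/2, so Row's best response is Top.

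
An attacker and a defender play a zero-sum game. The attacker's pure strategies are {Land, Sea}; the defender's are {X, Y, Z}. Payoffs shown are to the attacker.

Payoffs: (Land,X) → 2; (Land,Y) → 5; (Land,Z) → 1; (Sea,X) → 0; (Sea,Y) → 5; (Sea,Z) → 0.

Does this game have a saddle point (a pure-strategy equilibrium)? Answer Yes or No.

Row minima: Land → 1, Sea → 0; maximin = 1.
Column maxima: X → 2, Y → 5, Z → 1; minimax = 1.
maximin = minimax = 1, so a saddle point exists.

Yes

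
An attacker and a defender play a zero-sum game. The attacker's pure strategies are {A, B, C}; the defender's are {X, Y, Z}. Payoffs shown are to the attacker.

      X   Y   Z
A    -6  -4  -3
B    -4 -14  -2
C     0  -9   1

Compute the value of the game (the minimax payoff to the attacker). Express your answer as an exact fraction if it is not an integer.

-54/11

Row minima: A → -6, B → -14, C → -9; maximin = -6.
Column maxima: X → 0, Y → -4, Z → 1; minimax = -4.
-6 ≠ -4, so there is no saddle point; optimal play is mixed.
B is strictly dominated by C, so the attacker never plays it.
Z is strictly dominated by X (it gives the attacker strictly more in every row), so the defender never plays it.
On the remaining 2×2 (A, C vs X, Y):
Let the attacker play A with probability p. Expected payoff against X: (-6)p + 0(1−p) = −6p; against Y: (-4)p + (-9)(1−p) = 5p − 9.
Setting these equal: −6p = 5p − 9 ⇒ −11p = -9 ⇒ p = 9/11, and the value is (-6)·(9/11) = -54/11.
For the defender: with q = P(X), equating A's and C's payoffs gives −2q − 4 = 9q − 9 ⇒ q = 5/11.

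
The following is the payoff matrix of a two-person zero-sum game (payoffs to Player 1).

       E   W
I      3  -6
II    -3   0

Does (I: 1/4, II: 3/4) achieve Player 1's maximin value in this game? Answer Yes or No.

Against E this mix gives (1/4)·3 + (3/4)·(-3) = -3/2.
Against W this mix gives (1/4)·(-6) + (3/4)·0 = -3/2.
All of Player 2's active replies (E, W) yield -3/2, and no column does worse for Player 1. The mix makes Player 2 indifferent and guarantees -3/2, so it is optimal.

Yes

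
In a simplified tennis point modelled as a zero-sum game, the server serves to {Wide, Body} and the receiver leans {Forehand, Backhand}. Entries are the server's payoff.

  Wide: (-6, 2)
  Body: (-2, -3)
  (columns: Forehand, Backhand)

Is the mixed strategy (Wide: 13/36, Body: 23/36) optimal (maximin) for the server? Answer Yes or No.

Against Forehand this mix gives (13/36)·(-6) + (23/36)·(-2) = -31/9.
Against Backhand this mix gives (13/36)·2 + (23/36)·(-3) = -43/36.
The receiver will play Forehand, holding the server to -31/9. Shifting weight toward the row that does better against Forehand would raise this floor (the equalizing mix achieves -22/9 against both Forehand and Backhand), so the proposed strategy is not optimal.

No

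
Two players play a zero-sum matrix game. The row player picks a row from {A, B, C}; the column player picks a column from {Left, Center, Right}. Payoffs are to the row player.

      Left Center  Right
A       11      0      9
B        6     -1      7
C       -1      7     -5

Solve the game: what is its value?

3

Row minima: A → 0, B → -1, C → -5; maximin = 0.
Column maxima: Left → 11, Center → 7, Right → 9; minimax = 7.
0 ≠ 7, so there is no saddle point; optimal play is mixed.
B is strictly dominated by A, so the row player never plays it.
With B eliminated, Left is strictly dominated by Right (it gives the row player strictly more in every remaining row), so the column player never plays it.
On the remaining 2×2 (A, C vs Center, Right):
Let the row player play A with probability p. Expected payoff against Center: 0p + 7(1−p) = −7p + 7; against Right: 9p + (-5)(1−p) = 14p − 5.
Setting these equal: −7p + 7 = 14p − 5 ⇒ −21p = -12 ⇒ p = 4/7, and the value is (-7)·(4/7) + 7 = 3.
For the column player: with q = P(Center), equating A's and C's payoffs gives −9q + 9 = 12q − 5 ⇒ q = 2/3.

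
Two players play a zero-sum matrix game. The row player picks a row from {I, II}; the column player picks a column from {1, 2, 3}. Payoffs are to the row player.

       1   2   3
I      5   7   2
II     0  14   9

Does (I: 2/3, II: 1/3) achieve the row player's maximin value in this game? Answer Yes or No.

No

Against 1 this mix gives (2/3)·5 + (1/3)·0 = 10/3.
Against 2 this mix gives (2/3)·7 + (1/3)·14 = 28/3.
Against 3 this mix gives (2/3)·2 + (1/3)·9 = 13/3.
The column player will play 1, holding the row player to 10/3. Shifting weight toward the row that does better against 1 would raise this floor (the equalizing mix achieves 15/4 against both 1 and 3), so the proposed strategy is not optimal.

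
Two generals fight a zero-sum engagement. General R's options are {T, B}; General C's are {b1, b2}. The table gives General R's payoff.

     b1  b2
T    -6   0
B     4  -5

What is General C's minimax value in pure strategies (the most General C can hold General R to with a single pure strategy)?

0

Column maxima: b1 → 4, b2 → 0.
The smallest of these is 0.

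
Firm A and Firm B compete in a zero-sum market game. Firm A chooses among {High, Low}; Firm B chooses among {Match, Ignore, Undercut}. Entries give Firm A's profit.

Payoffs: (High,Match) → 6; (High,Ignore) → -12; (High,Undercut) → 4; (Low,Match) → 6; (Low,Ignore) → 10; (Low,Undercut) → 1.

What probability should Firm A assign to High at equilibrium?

Row minima: High → -12, Low → 1; maximin = 1.
Column maxima: Match → 6, Ignore → 10, Undercut → 4; minimax = 4.
1 ≠ 4, so there is no saddle point; optimal play is mixed.
Match is strictly dominated by Undercut (it gives Firm A strictly more in every row), so Firm B never plays it.
On the remaining 2×2 (High, Low vs Ignore, Undercut):
Let Firm A play High with probability p. Expected payoff against Ignore: (-12)p + 10(1−p) = −22p + 10; against Undercut: 4p + 1(1−p) = 3p + 1.
Setting these equal: −22p + 10 = 3p + 1 ⇒ −25p = -9 ⇒ p = 9/25, and the value is (-22)·(9/25) + 10 = 52/25.
For Firm B: with q = P(Ignore), equating High's and Low's payoffs gives −16q + 4 = 9q + 1 ⇒ q = 3/25.

9/25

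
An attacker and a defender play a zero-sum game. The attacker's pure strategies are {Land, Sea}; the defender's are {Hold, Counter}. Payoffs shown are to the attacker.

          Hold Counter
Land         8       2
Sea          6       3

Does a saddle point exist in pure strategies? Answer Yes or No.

Yes

Row minima: Land → 2, Sea → 3; maximin = 3.
Column maxima: Hold → 8, Counter → 3; minimax = 3.
maximin = minimax = 3, so a saddle point exists.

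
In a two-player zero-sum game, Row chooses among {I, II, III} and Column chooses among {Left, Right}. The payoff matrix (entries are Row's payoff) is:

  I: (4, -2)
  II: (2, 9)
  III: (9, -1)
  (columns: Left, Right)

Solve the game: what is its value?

Row minima: I → -2, II → 2, III → -1; maximin = 2.
Column maxima: Left → 9, Right → 9; minimax = 9.
2 ≠ 9, so there is no saddle point; optimal play is mixed.
I is strictly dominated by III, so Row never plays it.
On the remaining 2×2 (II, III vs Left, Right):
Let Row play II with probability p. Expected payoff against Left: 2p + 9(1−p) = −7p + 9; against Right: 9p + (-1)(1−p) = 10p − 1.
Setting these equal: −7p + 9 = 10p − 1 ⇒ −17p = -10 ⇒ p = 10/17, and the value is (-7)·(10/17) + 9 = 83/17.
For Column: with q = P(Left), equating II's and III's payoffs gives −7q + 9 = 10q − 1 ⇒ q = 10/17.

83/17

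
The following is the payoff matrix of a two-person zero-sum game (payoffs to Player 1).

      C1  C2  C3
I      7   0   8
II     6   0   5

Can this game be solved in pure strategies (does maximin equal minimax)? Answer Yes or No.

Row minima: I → 0, II → 0; maximin = 0.
Column maxima: C1 → 7, C2 → 0, C3 → 8; minimax = 0.
maximin = minimax = 0, so a saddle point exists.

Yes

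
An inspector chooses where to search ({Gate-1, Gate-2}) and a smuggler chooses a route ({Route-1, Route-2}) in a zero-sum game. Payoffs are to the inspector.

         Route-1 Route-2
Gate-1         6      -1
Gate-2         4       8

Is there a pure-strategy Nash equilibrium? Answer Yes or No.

Row minima: Gate-1 → -1, Gate-2 → 4; maximin = 4.
Column maxima: Route-1 → 6, Route-2 → 8; minimax = 6.
4 ≠ 6, so no pure-strategy equilibrium exists.

No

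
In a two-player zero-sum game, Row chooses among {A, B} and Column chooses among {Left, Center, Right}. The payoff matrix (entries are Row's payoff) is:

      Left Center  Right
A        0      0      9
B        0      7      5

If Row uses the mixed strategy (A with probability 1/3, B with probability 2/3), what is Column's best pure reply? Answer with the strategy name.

Left

If Column plays Left, Row's expected payoff is (1/3)·0 + (2/3)·0 = 0.
If Column plays Center, Row's expected payoff is (1/3)·0 + (2/3)·7 = 14/3.
If Column plays Right, Row's expected payoff is (1/3)·9 + (2/3)·5 = 19/3.
Column minimizes Row's payoff; the smallest is 0, so the best response is Left.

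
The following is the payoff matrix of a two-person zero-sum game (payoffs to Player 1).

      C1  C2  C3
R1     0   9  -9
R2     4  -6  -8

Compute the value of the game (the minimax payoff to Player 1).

-8

Row minima: R1 → -9, R2 → -8; maximin = -8.
Column maxima: C1 → 4, C2 → 9, C3 → -8; minimax = -8.
Since maximin = minimax = -8, there is a saddle point and the value is -8.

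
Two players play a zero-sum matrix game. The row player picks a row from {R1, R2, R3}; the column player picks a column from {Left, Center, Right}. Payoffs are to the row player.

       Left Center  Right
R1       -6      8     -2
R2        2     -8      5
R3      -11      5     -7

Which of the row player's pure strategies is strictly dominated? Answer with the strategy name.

R1 gives a strictly higher payoff than R3 against every column: -6 > -11, 8 > 5, -2 > -7.
So R3 is strictly dominated and the row player never plays it.

R3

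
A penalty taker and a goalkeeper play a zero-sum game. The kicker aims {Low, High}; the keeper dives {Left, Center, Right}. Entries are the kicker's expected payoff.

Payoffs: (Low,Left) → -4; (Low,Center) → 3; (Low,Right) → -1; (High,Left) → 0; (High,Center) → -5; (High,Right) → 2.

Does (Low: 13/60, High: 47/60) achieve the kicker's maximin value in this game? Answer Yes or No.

Against Left this mix gives (13/60)·(-4) + (47/60)·0 = -13/15.
Against Center this mix gives (13/60)·3 + (47/60)·(-5) = -49/15.
Against Right this mix gives (13/60)·(-1) + (47/60)·2 = 27/20.
The keeper will play Center, holding the kicker to -49/15. Shifting weight toward the row that does better against Center would raise this floor (the equalizing mix achieves -5/3 against both Center and Left), so the proposed strategy is not optimal.

No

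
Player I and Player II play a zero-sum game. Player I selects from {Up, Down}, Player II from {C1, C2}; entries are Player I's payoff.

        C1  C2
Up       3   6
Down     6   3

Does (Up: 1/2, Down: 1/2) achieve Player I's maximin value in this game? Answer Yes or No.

Against C1 this mix gives (1/2)·3 + (1/2)·6 = 9/2.
Against C2 this mix gives (1/2)·6 + (1/2)·3 = 9/2.
All of Player II's active replies (C1, C2) yield 9/2, and no column does worse for Player I. The mix makes Player II indifferent and guarantees 9/2, so it is optimal.

Yes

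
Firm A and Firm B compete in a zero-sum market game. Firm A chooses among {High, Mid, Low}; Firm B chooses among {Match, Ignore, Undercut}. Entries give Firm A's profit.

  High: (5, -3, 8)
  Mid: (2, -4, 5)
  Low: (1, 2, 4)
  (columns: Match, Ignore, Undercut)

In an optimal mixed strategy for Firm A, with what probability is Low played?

Row minima: High → -3, Mid → -4, Low → 1; maximin = 1.
Column maxima: Match → 5, Ignore → 2, Undercut → 8; minimax = 2.
1 ≠ 2, so there is no saddle point; optimal play is mixed.
Mid is strictly dominated by High, so Firm A never plays it.
Undercut is strictly dominated by Match (it gives Firm A strictly more in every row), so Firm B never plays it.
On the remaining 2×2 (High, Low vs Match, Ignore):
Let Firm A play High with probability p. Expected payoff against Match: 5p + 1(1−p) = 4p + 1; against Ignore: (-3)p + 2(1−p) = −5p + 2.
Setting these equal: 4p + 1 = −5p + 2 ⇒ 9p = 1 ⇒ p = 1/9, and the value is (4)·(1/9) + 1 = 13/9.
For Firm B: with q = P(Match), equating High's and Low's payoffs gives 8q − 3 = −q + 2 ⇒ q = 5/9.

8/9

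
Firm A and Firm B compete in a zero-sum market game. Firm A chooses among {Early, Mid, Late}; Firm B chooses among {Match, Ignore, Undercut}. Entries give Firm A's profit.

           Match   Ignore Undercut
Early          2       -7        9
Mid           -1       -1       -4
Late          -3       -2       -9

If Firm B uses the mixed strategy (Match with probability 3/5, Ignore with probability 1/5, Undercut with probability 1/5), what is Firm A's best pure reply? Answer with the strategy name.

Early

Expected payoff of Early: (3/5)·2 + (1/5)·(-7) + (1/5)·9 = 8/5.
Expected payoff of Mid: (3/5)·(-1) + (1/5)·(-1) + (1/5)·(-4) = -8/5.
Expected payoff of Late: (3/5)·(-3) + (1/5)·(-2) + (1/5)·(-9) = -4.
The largest is 8/5, so Firm A's best response is Early.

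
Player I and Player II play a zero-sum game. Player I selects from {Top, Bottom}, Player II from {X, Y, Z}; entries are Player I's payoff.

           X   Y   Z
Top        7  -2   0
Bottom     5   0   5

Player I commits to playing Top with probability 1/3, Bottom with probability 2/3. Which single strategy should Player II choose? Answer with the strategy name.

Y

If Player II plays X, Player I's expected payoff is (1/3)·7 + (2/3)·5 = 17/3.
If Player II plays Y, Player I's expected payoff is (1/3)·(-2) + (2/3)·0 = -2/3.
If Player II plays Z, Player I's expected payoff is (1/3)·0 + (2/3)·5 = 10/3.
Player II minimizes Player I's payoff; the smallest is -2/3, so the best response is Y.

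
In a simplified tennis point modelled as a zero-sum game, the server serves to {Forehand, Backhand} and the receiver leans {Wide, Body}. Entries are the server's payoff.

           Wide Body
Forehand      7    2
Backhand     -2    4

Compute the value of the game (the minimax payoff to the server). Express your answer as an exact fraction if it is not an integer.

32/11

Row minima: Forehand → 2, Backhand → -2; maximin = 2.
Column maxima: Wide → 7, Body → 4; minimax = 4.
2 ≠ 4, so there is no saddle point; optimal play is mixed.
Let the server play Forehand with probability p. Expected payoff against Wide: 7p + (-2)(1−p) = 9p − 2; against Body: 2p + 4(1−p) = −2p + 4.
Setting these equal: 9p − 2 = −2p + 4 ⇒ 11p = 6 ⇒ p = 6/11, and the value is (9)·(6/11) − 2 = 32/11.
For the receiver: with q = P(Wide), equating Forehand's and Backhand's payoffs gives 5q + 2 = −6q + 4 ⇒ q = 2/11.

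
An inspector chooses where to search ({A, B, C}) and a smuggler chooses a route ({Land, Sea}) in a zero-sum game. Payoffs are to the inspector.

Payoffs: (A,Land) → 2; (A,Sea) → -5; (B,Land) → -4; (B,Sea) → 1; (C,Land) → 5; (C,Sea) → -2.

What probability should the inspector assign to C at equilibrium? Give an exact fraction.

5/12

Row minima: A → -5, B → -4, C → -2; maximin = -2.
Column maxima: Land → 5, Sea → 1; minimax = 1.
-2 ≠ 1, so there is no saddle point; optimal play is mixed.
A is strictly dominated by C, so the inspector never plays it.
On the remaining 2×2 (B, C vs Land, Sea):
Let the inspector play B with probability p. Expected payoff against Land: (-4)p + 5(1−p) = −9p + 5; against Sea: 1p + (-2)(1−p) = 3p − 2.
Setting these equal: −9p + 5 = 3p − 2 ⇒ −12p = -7 ⇒ p = 7/12, and the value is (-9)·(7/12) + 5 = -1/4.
For the smuggler: with q = P(Land), equating B's and C's payoffs gives −5q + 1 = 7q − 2 ⇒ q = 1/4.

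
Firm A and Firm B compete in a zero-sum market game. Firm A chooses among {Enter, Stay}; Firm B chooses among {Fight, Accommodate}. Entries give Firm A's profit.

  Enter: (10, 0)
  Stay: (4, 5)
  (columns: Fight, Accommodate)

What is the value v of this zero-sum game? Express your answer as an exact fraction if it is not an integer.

Row minima: Enter → 0, Stay → 4; maximin = 4.
Column maxima: Fight → 10, Accommodate → 5; minimax = 5.
4 ≠ 5, so there is no saddle point; optimal play is mixed.
Let Firm A play Enter with probability p. Expected payoff against Fight: 10p + 4(1−p) = 6p + 4; against Accommodate: 0p + 5(1−p) = −5p + 5.
Setting these equal: 6p + 4 = −5p + 5 ⇒ 11p = 1 ⇒ p = 1/11, and the value is (6)·(1/11) + 4 = 50/11.
For Firm B: with q = P(Fight), equating Enter's and Stay's payoffs gives 10q = −q + 5 ⇒ q = 5/11.

50/11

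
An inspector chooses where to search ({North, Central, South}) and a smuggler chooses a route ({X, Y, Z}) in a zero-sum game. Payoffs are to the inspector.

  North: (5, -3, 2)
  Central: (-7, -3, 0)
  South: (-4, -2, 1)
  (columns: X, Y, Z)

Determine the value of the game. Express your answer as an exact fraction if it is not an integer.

-11/5

Row minima: North → -3, Central → -7, South → -4; maximin = -3.
Column maxima: X → 5, Y → -2, Z → 2; minimax = -2.
-3 ≠ -2, so there is no saddle point; optimal play is mixed.
Central is strictly dominated by South, so the inspector never plays it.
Z is strictly dominated by Y (it gives the inspector strictly more in every row), so the smuggler never plays it.
On the remaining 2×2 (North, South vs X, Y):
Let the inspector play North with probability p. Expected payoff against X: 5p + (-4)(1−p) = 9p − 4; against Y: (-3)p + (-2)(1−p) = −p − 2.
Setting these equal: 9p − 4 = −p − 2 ⇒ 10p = 2 ⇒ p = 1/5, and the value is (9)·(1/5) − 4 = -11/5.
For the smuggler: with q = P(X), equating North's and South's payoffs gives 8q − 3 = −2q − 2 ⇒ q = 1/10.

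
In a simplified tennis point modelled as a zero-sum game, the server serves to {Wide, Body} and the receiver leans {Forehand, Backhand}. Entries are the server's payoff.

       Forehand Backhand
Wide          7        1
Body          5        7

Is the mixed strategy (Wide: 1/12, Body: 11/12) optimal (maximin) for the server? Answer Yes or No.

No

Against Forehand this mix gives (1/12)·7 + (11/12)·5 = 31/6.
Against Backhand this mix gives (1/12)·1 + (11/12)·7 = 13/2.
The receiver will play Forehand, holding the server to 31/6. Shifting weight toward the row that does better against Forehand would raise this floor (the equalizing mix achieves 11/2 against both Forehand and Backhand), so the proposed strategy is not optimal.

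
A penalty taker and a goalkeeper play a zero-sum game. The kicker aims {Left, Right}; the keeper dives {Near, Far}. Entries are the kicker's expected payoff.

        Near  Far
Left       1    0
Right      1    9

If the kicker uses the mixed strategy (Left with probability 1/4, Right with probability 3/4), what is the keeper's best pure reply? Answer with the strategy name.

Near

If the keeper plays Near, the kicker's expected payoff is (1/4)·1 + (3/4)·1 = 1.
If the keeper plays Far, the kicker's expected payoff is (1/4)·0 + (3/4)·9 = 27/4.
The keeper minimizes the kicker's payoff; the smallest is 1, so the best response is Near.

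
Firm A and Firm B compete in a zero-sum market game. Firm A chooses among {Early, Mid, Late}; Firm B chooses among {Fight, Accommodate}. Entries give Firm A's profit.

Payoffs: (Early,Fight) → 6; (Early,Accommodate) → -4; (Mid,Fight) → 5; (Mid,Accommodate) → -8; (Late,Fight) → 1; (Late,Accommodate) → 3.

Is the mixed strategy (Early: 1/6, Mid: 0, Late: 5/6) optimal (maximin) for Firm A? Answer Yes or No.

Against Fight this mix gives (1/6)·6 + (5/6)·1 = 11/6.
Against Accommodate this mix gives (1/6)·(-4) + (5/6)·3 = 11/6.
All of Firm B's active replies (Fight, Accommodate) yield 11/6, and no column does worse for Firm A. The mix makes Firm B indifferent and guarantees 11/6, so it is optimal.

Yes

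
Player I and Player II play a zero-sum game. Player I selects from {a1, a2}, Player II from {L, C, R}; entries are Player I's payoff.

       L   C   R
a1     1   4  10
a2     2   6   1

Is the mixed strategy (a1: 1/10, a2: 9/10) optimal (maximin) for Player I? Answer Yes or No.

Yes

Against L this mix gives (1/10)·1 + (9/10)·2 = 19/10.
Against C this mix gives (1/10)·4 + (9/10)·6 = 29/5.
Against R this mix gives (1/10)·10 + (9/10)·1 = 19/10.
All of Player II's active replies (L, R) yield 19/10, and no column does worse for Player I. The mix makes Player II indifferent and guarantees 19/10, so it is optimal.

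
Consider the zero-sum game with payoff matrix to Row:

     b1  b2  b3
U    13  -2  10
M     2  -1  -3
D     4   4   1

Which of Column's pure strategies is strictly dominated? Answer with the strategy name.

b3 holds Row's payoff strictly below b1 in every row: 10 < 13, -3 < 2, 1 < 4.
So b1 is strictly dominated for Column.

b1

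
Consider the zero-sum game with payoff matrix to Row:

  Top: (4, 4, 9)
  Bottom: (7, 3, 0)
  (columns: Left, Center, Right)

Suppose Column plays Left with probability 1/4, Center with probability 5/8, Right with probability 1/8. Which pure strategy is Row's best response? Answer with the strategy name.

Expected payoff of Top: (1/4)·4 + (5/8)·4 + (1/8)·9 = 37/8.
Expected payoff of Bottom: (1/4)·7 + (5/8)·3 + (1/8)·0 = 29/8.
The largest is 37/8, so Row's best response is Top.

Top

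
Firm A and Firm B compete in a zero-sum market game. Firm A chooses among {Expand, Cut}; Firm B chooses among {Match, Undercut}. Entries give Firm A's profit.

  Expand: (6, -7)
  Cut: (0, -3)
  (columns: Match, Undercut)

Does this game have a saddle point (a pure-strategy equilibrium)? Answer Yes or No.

Yes

Row minima: Expand → -7, Cut → -3; maximin = -3.
Column maxima: Match → 6, Undercut → -3; minimax = -3.
maximin = minimax = -3, so a saddle point exists.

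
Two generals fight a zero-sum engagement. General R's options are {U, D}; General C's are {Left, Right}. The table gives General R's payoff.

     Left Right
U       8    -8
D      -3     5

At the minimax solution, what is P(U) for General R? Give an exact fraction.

1/3

Row minima: U → -8, D → -3; maximin = -3.
Column maxima: Left → 8, Right → 5; minimax = 5.
-3 ≠ 5, so there is no saddle point; optimal play is mixed.
Let General R play U with probability p. Expected payoff against Left: 8p + (-3)(1−p) = 11p − 3; against Right: (-8)p + 5(1−p) = −13p + 5.
Setting these equal: 11p − 3 = −13p + 5 ⇒ 24p = 8 ⇒ p = 1/3, and the value is (11)·(1/3) − 3 = 2/3.
For General C: with q = P(Left), equating U's and D's payoffs gives 16q − 8 = −8q + 5 ⇒ q = 13/24.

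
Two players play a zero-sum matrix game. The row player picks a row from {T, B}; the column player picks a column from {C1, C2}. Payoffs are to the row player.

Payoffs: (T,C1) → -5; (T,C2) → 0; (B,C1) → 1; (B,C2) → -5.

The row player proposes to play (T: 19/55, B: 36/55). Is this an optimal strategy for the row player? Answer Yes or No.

No

Against C1 this mix gives (19/55)·(-5) + (36/55)·1 = -59/55.
Against C2 this mix gives (19/55)·0 + (36/55)·(-5) = -36/11.
The column player will play C2, holding the row player to -36/11. Shifting weight toward the row that does better against C2 would raise this floor (the equalizing mix achieves -25/11 against both C2 and C1), so the proposed strategy is not optimal.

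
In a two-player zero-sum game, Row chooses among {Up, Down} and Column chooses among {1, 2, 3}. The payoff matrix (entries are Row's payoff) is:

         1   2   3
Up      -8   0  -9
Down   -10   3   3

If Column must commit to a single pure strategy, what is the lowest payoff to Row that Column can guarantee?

-8

Column maxima: 1 → -8, 2 → 3, 3 → 3.
The smallest of these is -8.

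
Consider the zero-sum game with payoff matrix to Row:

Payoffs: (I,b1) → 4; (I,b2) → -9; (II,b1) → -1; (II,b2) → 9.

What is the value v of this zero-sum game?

27/23

Row minima: I → -9, II → -1; maximin = -1.
Column maxima: b1 → 4, b2 → 9; minimax = 4.
-1 ≠ 4, so there is no saddle point; optimal play is mixed.
Let Row play I with probability p. Expected payoff against b1: 4p + (-1)(1−p) = 5p − 1; against b2: (-9)p + 9(1−p) = −18p + 9.
Setting these equal: 5p − 1 = −18p + 9 ⇒ 23p = 10 ⇒ p = 10/23, and the value is (5)·(10/23) − 1 = 27/23.
For Column: with q = P(b1), equating I's and II's payoffs gives 13q − 9 = −10q + 9 ⇒ q = 18/23.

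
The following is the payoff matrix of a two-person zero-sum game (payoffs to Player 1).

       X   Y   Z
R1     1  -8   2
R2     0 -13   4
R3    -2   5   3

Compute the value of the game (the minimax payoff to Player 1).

Row minima: R1 → -8, R2 → -13, R3 → -2; maximin = -2.
Column maxima: X → 1, Y → 5, Z → 4; minimax = 1.
-2 ≠ 1, so there is no saddle point; optimal play is mixed.
Z is strictly dominated by X (it gives Player 1 strictly more in every row), so Player 2 never plays it.
With Z eliminated, R2 is strictly dominated by R1 (R1 gives Player 1 strictly more in every remaining column), so Player 1 never plays it.
On the remaining 2×2 (R1, R3 vs X, Y):
Let Player 1 play R1 with probability p. Expected payoff against X: 1p + (-2)(1−p) = 3p − 2; against Y: (-8)p + 5(1−p) = −13p + 5.
Setting these equal: 3p − 2 = −13p + 5 ⇒ 16p = 7 ⇒ p = 7/16, and the value is (3)·(7/16) − 2 = -11/16.
For Player 2: with q = P(X), equating R1's and R3's payoffs gives 9q − 8 = −7q + 5 ⇒ q = 13/16.

-11/16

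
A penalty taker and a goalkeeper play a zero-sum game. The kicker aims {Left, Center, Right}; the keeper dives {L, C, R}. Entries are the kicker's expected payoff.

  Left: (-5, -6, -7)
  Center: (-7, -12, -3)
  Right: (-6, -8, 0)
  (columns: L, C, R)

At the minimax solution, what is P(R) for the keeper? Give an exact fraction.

2/9

Row minima: Left → -7, Center → -12, Right → -8; maximin = -7.
Column maxima: L → -5, C → -6, R → 0; minimax = -6.
-7 ≠ -6, so there is no saddle point; optimal play is mixed.
Center is strictly dominated by Right, so the kicker never plays it.
L is strictly dominated by C (it gives the kicker strictly more in every row), so the keeper never plays it.
On the remaining 2×2 (Left, Right vs C, R):
Let the kicker play Left with probability p. Expected payoff against C: (-6)p + (-8)(1−p) = 2p − 8; against R: (-7)p + 0(1−p) = −7p.
Setting these equal: 2p − 8 = −7p ⇒ 9p = 8 ⇒ p = 8/9, and the value is (2)·(8/9) − 8 = -56/9.
For the keeper: with q = P(C), equating Left's and Right's payoffs gives q − 7 = −8q ⇒ q = 7/9.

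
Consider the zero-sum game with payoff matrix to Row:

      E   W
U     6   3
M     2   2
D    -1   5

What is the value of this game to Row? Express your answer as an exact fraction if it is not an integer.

11/3

Row minima: U → 3, M → 2, D → -1; maximin = 3.
Column maxima: E → 6, W → 5; minimax = 5.
3 ≠ 5, so there is no saddle point; optimal play is mixed.
M is strictly dominated by U, so Row never plays it.
On the remaining 2×2 (U, D vs E, W):
Let Row play U with probability p. Expected payoff against E: 6p + (-1)(1−p) = 7p − 1; against W: 3p + 5(1−p) = −2p + 5.
Setting these equal: 7p − 1 = −2p + 5 ⇒ 9p = 6 ⇒ p = 2/3, and the value is (7)·(2/3) − 1 = 11/3.
For Column: with q = P(E), equating U's and D's payoffs gives 3q + 3 = −6q + 5 ⇒ q = 2/9.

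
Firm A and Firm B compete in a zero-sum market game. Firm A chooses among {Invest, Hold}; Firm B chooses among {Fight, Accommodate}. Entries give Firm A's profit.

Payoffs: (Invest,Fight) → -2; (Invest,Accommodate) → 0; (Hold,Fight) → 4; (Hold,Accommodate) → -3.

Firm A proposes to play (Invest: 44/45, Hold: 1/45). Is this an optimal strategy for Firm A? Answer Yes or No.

No

Against Fight this mix gives (44/45)·(-2) + (1/45)·4 = -28/15.
Against Accommodate this mix gives (44/45)·0 + (1/45)·(-3) = -1/15.
Firm B will play Fight, holding Firm A to -28/15. Shifting weight toward the row that does better against Fight would raise this floor (the equalizing mix achieves -2/3 against both Fight and Accommodate), so the proposed strategy is not optimal.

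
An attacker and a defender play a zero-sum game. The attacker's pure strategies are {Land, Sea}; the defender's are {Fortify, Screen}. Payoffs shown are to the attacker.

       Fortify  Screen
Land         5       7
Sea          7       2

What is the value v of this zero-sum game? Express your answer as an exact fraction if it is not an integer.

Row minima: Land → 5, Sea → 2; maximin = 5.
Column maxima: Fortify → 7, Screen → 7; minimax = 7.
5 ≠ 7, so there is no saddle point; optimal play is mixed.
Let the attacker play Land with probability p. Expected payoff against Fortify: 5p + 7(1−p) = −2p + 7; against Screen: 7p + 2(1−p) = 5p + 2.
Setting these equal: −2p + 7 = 5p + 2 ⇒ −7p = -5 ⇒ p = 5/7, and the value is (-2)·(5/7) + 7 = 39/7.
For the defender: with q = P(Fortify), equating Land's and Sea's payoffs gives −2q + 7 = 5q + 2 ⇒ q = 5/7.

39/7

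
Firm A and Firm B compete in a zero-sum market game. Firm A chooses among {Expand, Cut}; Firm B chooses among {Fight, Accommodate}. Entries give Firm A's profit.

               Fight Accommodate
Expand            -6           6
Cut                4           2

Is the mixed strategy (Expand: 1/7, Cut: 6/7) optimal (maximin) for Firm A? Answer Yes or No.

Against Fight this mix gives (1/7)·(-6) + (6/7)·4 = 18/7.
Against Accommodate this mix gives (1/7)·6 + (6/7)·2 = 18/7.
All of Firm B's active replies (Fight, Accommodate) yield 18/7, and no column does worse for Firm A. The mix makes Firm B indifferent and guarantees 18/7, so it is optimal.

Yes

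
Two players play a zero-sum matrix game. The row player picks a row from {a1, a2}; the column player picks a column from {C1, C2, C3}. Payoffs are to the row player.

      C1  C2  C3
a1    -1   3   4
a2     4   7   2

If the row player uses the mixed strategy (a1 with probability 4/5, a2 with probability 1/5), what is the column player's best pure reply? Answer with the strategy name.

C1

If the column player plays C1, the row player's expected payoff is (4/5)·(-1) + (1/5)·4 = 0.
If the column player plays C2, the row player's expected payoff is (4/5)·3 + (1/5)·7 = 19/5.
If the column player plays C3, the row player's expected payoff is (4/5)·4 + (1/5)·2 = 18/5.
The column player minimizes the row player's payoff; the smallest is 0, so the best response is C1.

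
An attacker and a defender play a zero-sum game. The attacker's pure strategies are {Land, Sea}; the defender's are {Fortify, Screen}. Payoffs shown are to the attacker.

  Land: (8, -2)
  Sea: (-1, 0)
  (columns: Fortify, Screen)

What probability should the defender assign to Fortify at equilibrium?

Row minima: Land → -2, Sea → -1; maximin = -1.
Column maxima: Fortify → 8, Screen → 0; minimax = 0.
-1 ≠ 0, so there is no saddle point; optimal play is mixed.
Let the attacker play Land with probability p. Expected payoff against Fortify: 8p + (-1)(1−p) = 9p − 1; against Screen: (-2)p + 0(1−p) = −2p.
Setting these equal: 9p − 1 = −2p ⇒ 11p = 1 ⇒ p = 1/11, and the value is (9)·(1/11) − 1 = -2/11.
For the defender: with q = P(Fortify), equating Land's and Sea's payoffs gives 10q − 2 = −q ⇒ q = 2/11.

2/11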